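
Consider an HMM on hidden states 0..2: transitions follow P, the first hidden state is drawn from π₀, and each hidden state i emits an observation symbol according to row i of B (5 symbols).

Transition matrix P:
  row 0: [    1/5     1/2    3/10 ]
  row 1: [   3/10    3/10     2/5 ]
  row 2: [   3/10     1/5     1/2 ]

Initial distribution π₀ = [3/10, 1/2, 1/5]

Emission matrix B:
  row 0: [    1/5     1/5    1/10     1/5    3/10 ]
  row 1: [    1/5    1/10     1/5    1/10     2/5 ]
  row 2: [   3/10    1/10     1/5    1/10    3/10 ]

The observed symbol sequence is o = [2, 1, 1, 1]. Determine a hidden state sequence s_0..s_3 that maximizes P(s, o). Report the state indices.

path = [1, 0, 1, 0]

t=0: δ = [3.000e-02, 1.000e-01, 4.000e-02]  (obs o_0=2)
t=1: δ = [6.000e-03, 3.000e-03, 4.000e-03]  ψ = [1, 1, 1]  (obs o_1=1)
t=2: δ = [2.400e-04, 3.000e-04, 2.000e-04]  ψ = [0, 0, 2]  (obs o_2=1)
t=3: δ = [1.800e-05, 1.200e-05, 1.200e-05]  ψ = [1, 0, 1]  (obs o_3=1)
backtrack: best end state = 0; path = [1, 0, 1, 0]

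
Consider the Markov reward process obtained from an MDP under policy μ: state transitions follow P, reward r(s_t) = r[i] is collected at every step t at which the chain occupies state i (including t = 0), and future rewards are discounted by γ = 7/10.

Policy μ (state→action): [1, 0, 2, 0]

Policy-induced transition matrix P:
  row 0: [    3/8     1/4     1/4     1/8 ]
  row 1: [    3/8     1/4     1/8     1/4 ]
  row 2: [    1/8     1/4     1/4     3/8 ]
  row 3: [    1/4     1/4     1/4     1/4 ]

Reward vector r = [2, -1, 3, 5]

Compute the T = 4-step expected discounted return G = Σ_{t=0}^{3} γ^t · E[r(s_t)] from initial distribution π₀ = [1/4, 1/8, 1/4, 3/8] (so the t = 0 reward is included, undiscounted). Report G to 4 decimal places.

t=0: π = [0.2500, 0.1250, 0.2500, 0.3750], E[r] = 3.0000, γ^t·E[r] = 3.000000, running G = 3.000000
t=1: π = [0.2656, 0.2500, 0.2344, 0.2500], E[r] = 2.2344, γ^t·E[r] = 1.564063, running G = 4.564063
t=2: π = [0.2852, 0.2500, 0.2188, 0.2461], E[r] = 2.2070, γ^t·E[r] = 1.081445, running G = 5.645508
t=3: π = [0.2896, 0.2500, 0.2188, 0.2417], E[r] = 2.1938, γ^t·E[r] = 0.752490, running G = 6.397998

G = 6.3980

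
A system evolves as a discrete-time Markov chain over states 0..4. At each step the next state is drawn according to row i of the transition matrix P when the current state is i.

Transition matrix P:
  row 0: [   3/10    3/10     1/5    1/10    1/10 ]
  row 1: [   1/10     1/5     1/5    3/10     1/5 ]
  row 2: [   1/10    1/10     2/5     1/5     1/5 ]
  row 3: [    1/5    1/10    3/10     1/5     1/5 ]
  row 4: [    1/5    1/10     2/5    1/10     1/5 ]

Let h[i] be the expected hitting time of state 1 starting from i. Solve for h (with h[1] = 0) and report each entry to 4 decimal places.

First-step conditioning: h[1] = 0; for i ≠ 1, h[i] = 1 + Σ_k P[i][k]·h[k].
  h[0] = 1 + 3/10·h[0] + 1/5·h[2] + 1/10·h[3] + 1/10·h[4]
  h[2] = 1 + 1/10·h[0] + 2/5·h[2] + 1/5·h[3] + 1/5·h[4]
  h[3] = 1 + 1/5·h[0] + 3/10·h[2] + 1/5·h[3] + 1/5·h[4]
  h[4] = 1 + 1/5·h[0] + 2/5·h[2] + 1/10·h[3] + 1/5·h[4]
Solving the 4×4 linear system over states ≠ 1 gives exactly h = [1238/219, 0, 546/73, 1598/219, 534/73] (h[1] = 0 is the target).

h = [5.6530, 0.0000, 7.4795, 7.2968, 7.3151]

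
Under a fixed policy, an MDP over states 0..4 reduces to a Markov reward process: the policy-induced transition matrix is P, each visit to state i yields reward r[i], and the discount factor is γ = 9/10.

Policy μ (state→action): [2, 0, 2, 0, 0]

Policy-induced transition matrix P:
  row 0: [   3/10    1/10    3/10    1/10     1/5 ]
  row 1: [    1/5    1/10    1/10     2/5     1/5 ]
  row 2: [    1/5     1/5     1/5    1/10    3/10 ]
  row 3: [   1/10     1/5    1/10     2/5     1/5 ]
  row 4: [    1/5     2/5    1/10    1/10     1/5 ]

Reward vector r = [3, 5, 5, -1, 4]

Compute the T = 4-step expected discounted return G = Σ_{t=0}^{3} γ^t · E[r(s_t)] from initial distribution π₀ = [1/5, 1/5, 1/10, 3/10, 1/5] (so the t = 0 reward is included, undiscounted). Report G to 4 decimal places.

t=0: π = [0.2000, 0.2000, 0.1000, 0.3000, 0.2000], E[r] = 2.6000, γ^t·E[r] = 2.600000, running G = 2.600000
t=1: π = [0.1900, 0.2000, 0.1500, 0.2500, 0.2100], E[r] = 2.9100, γ^t·E[r] = 2.619000, running G = 5.219000
t=2: π = [0.1940, 0.2030, 0.1530, 0.2350, 0.2150], E[r] = 2.9870, γ^t·E[r] = 2.419470, running G = 7.638470
t=3: π = [0.1959, 0.2033, 0.1541, 0.2314, 0.2153], E[r] = 3.0045, γ^t·E[r] = 2.190281, running G = 9.828751

G = 9.8288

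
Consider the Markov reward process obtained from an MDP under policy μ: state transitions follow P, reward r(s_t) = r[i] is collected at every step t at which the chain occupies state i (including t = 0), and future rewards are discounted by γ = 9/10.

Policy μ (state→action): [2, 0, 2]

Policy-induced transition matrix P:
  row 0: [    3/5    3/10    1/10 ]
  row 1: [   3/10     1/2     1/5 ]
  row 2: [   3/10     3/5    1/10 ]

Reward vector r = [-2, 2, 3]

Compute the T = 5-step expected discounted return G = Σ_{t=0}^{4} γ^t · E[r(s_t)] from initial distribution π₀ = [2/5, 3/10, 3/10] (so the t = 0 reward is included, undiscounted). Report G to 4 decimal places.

G = 2.0588

t=0: π = [0.4000, 0.3000, 0.3000], E[r] = 0.7000, γ^t·E[r] = 0.700000, running G = 0.700000
t=1: π = [0.4200, 0.4500, 0.1300], E[r] = 0.4500, γ^t·E[r] = 0.405000, running G = 1.105000
t=2: π = [0.4260, 0.4290, 0.1450], E[r] = 0.4410, γ^t·E[r] = 0.357210, running G = 1.462210
t=3: π = [0.4278, 0.4293, 0.1429], E[r] = 0.4317, γ^t·E[r] = 0.314709, running G = 1.776919
t=4: π = [0.4283, 0.4287, 0.1429], E[r] = 0.4296, γ^t·E[r] = 0.281841, running G = 2.058760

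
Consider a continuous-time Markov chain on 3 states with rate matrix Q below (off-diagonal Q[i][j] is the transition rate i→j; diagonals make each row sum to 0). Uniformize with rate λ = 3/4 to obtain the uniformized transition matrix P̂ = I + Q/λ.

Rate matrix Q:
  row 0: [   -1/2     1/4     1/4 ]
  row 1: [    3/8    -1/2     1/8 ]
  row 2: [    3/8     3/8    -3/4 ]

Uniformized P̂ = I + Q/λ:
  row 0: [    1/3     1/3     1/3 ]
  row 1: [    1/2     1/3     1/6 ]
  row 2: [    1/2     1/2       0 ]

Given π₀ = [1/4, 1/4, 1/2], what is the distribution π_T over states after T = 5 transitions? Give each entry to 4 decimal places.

π = [0.4286, 0.3675, 0.2039]

t=0: π = [0.2500, 0.2500, 0.5000]
t=1: π = [0.4583, 0.4167, 0.1250]
t=2: π = [0.4236, 0.3542, 0.2222]
t=3: π = [0.4294, 0.3704, 0.2002]
t=4: π = [0.4284, 0.3667, 0.2049]
t=5: π = [0.4286, 0.3675, 0.2039]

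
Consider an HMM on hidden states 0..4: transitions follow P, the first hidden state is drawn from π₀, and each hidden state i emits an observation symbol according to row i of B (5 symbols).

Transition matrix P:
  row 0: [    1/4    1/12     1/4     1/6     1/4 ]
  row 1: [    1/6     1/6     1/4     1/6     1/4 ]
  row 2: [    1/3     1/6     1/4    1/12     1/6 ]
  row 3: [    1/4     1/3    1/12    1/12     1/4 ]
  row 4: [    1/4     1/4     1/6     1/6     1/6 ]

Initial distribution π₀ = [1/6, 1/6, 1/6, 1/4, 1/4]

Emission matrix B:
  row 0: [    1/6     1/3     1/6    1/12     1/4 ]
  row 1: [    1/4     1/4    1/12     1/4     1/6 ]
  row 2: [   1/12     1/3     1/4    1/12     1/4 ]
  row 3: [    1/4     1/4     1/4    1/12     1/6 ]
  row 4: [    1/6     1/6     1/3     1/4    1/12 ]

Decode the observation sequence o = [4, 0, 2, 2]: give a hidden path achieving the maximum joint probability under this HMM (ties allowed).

path = [3, 1, 4, 4]

t=0: δ = [4.167e-02, 2.778e-02, 4.167e-02, 4.167e-02, 2.083e-02]  (obs o_0=4)
t=1: δ = [2.315e-03, 3.472e-03, 8.681e-04, 1.736e-03, 1.736e-03]  ψ = [2, 3, 0, 0, 0]  (obs o_1=0)
t=2: δ = [9.645e-05, 4.823e-05, 2.170e-04, 1.447e-04, 2.894e-04]  ψ = [0, 1, 1, 1, 1]  (obs o_2=2)
t=3: δ = [1.206e-05, 6.028e-06, 1.356e-05, 1.206e-05, 1.608e-05]  ψ = [2, 4, 2, 4, 4]  (obs o_3=2)
backtrack: best end state = 4; path = [3, 1, 4, 4]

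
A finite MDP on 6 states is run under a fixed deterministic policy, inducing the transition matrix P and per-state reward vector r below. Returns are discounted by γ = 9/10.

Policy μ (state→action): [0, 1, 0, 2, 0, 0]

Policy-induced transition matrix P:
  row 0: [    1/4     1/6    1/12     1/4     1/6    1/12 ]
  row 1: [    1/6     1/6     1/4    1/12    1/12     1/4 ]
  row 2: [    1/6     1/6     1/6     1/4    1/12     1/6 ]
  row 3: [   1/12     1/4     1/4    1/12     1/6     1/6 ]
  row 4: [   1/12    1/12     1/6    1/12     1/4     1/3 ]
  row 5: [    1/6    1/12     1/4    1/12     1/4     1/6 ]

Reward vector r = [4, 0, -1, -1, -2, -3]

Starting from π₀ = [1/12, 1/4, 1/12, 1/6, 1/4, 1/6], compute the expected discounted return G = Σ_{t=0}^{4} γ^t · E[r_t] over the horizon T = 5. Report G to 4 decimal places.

t=0: π = [0.0833, 0.2500, 0.0833, 0.1667, 0.2500, 0.1667], E[r] = -0.9167, γ^t·E[r] = -0.916667, running G = -0.916667
t=1: π = [0.1389, 0.1458, 0.2083, 0.1111, 0.1736, 0.2222], E[r] = -0.7778, γ^t·E[r] = -0.700000, running G = -1.616667
t=2: π = [0.1545, 0.1429, 0.1950, 0.1412, 0.1701, 0.1962], E[r] = -0.6470, γ^t·E[r] = -0.524063, running G = -2.140729
t=3: π = [0.1536, 0.1479, 0.1938, 0.1416, 0.1690, 0.1941], E[r] = -0.6413, γ^t·E[r] = -0.467473, running G = -2.608202
t=4: π = [0.1536, 0.1482, 0.1942, 0.1412, 0.1684, 0.1944], E[r] = -0.6411, γ^t·E[r] = -0.420599, running G = -3.028801

G = -3.0288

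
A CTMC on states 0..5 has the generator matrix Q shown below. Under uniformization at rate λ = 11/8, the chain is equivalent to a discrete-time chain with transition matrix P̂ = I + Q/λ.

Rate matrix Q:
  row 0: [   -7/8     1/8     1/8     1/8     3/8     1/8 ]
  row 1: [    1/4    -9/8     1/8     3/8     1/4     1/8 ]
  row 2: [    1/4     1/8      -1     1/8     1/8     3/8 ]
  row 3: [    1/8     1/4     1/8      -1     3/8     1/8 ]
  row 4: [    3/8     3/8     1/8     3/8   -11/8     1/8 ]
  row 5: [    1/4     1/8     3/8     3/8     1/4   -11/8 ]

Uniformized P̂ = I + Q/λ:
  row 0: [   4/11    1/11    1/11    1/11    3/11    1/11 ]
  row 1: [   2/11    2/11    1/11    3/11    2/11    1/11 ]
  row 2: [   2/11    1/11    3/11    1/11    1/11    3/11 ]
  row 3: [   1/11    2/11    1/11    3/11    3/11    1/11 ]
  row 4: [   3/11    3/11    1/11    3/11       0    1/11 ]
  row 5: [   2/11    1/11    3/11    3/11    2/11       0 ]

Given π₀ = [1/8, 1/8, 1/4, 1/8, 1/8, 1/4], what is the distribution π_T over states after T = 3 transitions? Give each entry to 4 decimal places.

π = [0.2183, 0.1546, 0.1379, 0.2074, 0.1751, 0.1069]

t=0: π = [0.1250, 0.1250, 0.2500, 0.1250, 0.1250, 0.2500]
t=1: π = [0.2045, 0.1364, 0.1818, 0.2045, 0.1591, 0.1136]
t=2: π = [0.2149, 0.1508, 0.1446, 0.2025, 0.1736, 0.1136]
t=3: π = [0.2183, 0.1546, 0.1379, 0.2074, 0.1751, 0.1069]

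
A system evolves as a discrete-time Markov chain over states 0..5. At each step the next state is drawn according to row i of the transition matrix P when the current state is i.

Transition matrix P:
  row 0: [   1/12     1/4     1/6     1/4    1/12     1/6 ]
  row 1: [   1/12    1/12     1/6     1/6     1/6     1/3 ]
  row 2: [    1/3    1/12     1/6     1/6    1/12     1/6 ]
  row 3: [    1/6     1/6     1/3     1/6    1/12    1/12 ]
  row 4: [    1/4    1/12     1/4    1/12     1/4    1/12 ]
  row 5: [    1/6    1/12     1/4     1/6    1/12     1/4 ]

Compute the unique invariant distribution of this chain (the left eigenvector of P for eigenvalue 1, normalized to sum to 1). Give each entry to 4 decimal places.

Balance equations π_j = Σ_i π_i·P[i][j]:
  π_0 = 1/12·π_0 + 1/12·π_1 + 1/3·π_2 + 1/6·π_3 + 1/4·π_4 + 1/6·π_5
  π_1 = 1/4·π_0 + 1/12·π_1 + 1/12·π_2 + 1/6·π_3 + 1/12·π_4 + 1/12·π_5
  π_2 = 1/6·π_0 + 1/6·π_1 + 1/6·π_2 + 1/3·π_3 + 1/4·π_4 + 1/4·π_5
  π_3 = 1/4·π_0 + 1/6·π_1 + 1/6·π_2 + 1/6·π_3 + 1/12·π_4 + 1/6·π_5
  π_4 = 1/12·π_0 + 1/6·π_1 + 1/12·π_2 + 1/12·π_3 + 1/4·π_4 + 1/12·π_5
  normalize: π_0 + π_1 + π_2 + π_3 + π_4 + π_5 = 1
Solving the linear system gives exactly π = [9307/49920, 643/4992, 10973/49920, 4313/24960, 1127/9984, 2983/16640].

π = [0.1864, 0.1288, 0.2198, 0.1728, 0.1129, 0.1793]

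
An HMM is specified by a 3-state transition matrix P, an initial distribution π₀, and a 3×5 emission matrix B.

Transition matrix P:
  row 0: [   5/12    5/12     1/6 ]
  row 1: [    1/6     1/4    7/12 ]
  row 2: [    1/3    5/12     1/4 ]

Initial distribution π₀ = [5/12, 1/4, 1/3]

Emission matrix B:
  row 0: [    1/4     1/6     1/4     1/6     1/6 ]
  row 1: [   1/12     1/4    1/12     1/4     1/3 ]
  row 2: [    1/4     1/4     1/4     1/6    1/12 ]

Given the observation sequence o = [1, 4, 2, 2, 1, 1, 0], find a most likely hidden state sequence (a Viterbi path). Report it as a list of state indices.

path = [2, 1, 2, 0, 1, 2, 0]

t=0: δ = [6.944e-02, 6.250e-02, 8.333e-02]  (obs o_0=1)
t=1: δ = [4.823e-03, 1.157e-02, 3.038e-03]  ψ = [0, 2, 1]  (obs o_1=4)
t=2: δ = [5.023e-04, 2.411e-04, 1.688e-03]  ψ = [0, 1, 1]  (obs o_2=2)
t=3: δ = [1.407e-04, 5.861e-05, 1.055e-04]  ψ = [2, 2, 2]  (obs o_3=2)
t=4: δ = [9.768e-06, 1.465e-05, 8.547e-06]  ψ = [0, 0, 1]  (obs o_4=1)
t=5: δ = [6.783e-07, 1.017e-06, 2.137e-06]  ψ = [0, 0, 1]  (obs o_5=1)
t=6: δ = [1.781e-07, 7.419e-08, 1.484e-07]  ψ = [2, 2, 1]  (obs o_6=0)
backtrack: best end state = 0; path = [2, 1, 2, 0, 1, 2, 0]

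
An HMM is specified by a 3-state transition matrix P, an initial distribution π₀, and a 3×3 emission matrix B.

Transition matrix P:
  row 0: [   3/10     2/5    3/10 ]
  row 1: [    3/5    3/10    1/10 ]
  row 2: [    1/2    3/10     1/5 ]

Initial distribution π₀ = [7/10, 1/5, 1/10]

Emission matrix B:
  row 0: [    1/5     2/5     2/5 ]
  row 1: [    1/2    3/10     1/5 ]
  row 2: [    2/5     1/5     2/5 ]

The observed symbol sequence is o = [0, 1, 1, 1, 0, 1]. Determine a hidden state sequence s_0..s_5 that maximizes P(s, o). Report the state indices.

path = [1, 0, 1, 0, 1, 0]

t=0: δ = [1.400e-01, 1.000e-01, 4.000e-02]  (obs o_0=0)
t=1: δ = [2.400e-02, 1.680e-02, 8.400e-03]  ψ = [1, 0, 0]  (obs o_1=1)
t=2: δ = [4.032e-03, 2.880e-03, 1.440e-03]  ψ = [1, 0, 0]  (obs o_2=1)
t=3: δ = [6.912e-04, 4.838e-04, 2.419e-04]  ψ = [1, 0, 0]  (obs o_3=1)
t=4: δ = [5.806e-05, 1.382e-04, 8.294e-05]  ψ = [1, 0, 0]  (obs o_4=0)
t=5: δ = [3.318e-05, 1.244e-05, 3.484e-06]  ψ = [1, 1, 0]  (obs o_5=1)
backtrack: best end state = 0; path = [1, 0, 1, 0, 1, 0]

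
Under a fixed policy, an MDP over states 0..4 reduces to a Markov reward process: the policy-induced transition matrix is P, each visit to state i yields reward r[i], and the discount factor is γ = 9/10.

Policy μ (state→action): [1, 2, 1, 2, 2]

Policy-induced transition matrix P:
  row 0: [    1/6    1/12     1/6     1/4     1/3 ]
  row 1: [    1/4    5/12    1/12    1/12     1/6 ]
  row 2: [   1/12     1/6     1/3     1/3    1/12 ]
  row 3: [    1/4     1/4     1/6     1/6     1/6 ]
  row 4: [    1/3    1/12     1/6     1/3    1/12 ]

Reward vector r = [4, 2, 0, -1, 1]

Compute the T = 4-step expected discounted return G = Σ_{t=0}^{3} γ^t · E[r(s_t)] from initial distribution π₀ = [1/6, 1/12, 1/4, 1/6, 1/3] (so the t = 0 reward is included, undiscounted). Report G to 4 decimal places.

t=0: π = [0.1667, 0.0833, 0.2500, 0.1667, 0.3333], E[r] = 1.0000, γ^t·E[r] = 1.000000, running G = 1.000000
t=1: π = [0.2222, 0.1597, 0.2014, 0.2708, 0.1458], E[r] = 1.0833, γ^t·E[r] = 0.975000, running G = 1.975000
t=2: π = [0.2101, 0.1985, 0.1869, 0.2297, 0.1748], E[r] = 1.1823, γ^t·E[r] = 0.957656, running G = 2.932656
t=3: π = [0.2159, 0.2034, 0.1813, 0.2279, 0.1715], E[r] = 1.2140, γ^t·E[r] = 0.884988, running G = 3.817645

G = 3.8176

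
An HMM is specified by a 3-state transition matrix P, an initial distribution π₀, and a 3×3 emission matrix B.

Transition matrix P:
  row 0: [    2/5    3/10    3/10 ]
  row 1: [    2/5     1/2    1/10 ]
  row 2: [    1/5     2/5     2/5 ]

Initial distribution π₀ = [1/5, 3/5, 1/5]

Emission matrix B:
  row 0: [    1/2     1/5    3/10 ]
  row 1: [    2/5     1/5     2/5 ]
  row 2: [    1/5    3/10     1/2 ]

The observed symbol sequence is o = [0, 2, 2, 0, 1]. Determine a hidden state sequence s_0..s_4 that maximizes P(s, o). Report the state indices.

path = [1, 1, 1, 1, 1]

t=0: δ = [1.000e-01, 2.400e-01, 4.000e-02]  (obs o_0=0)
t=1: δ = [2.880e-02, 4.800e-02, 1.500e-02]  ψ = [1, 1, 0]  (obs o_1=2)
t=2: δ = [5.760e-03, 9.600e-03, 4.320e-03]  ψ = [1, 1, 0]  (obs o_2=2)
t=3: δ = [1.920e-03, 1.920e-03, 3.456e-04]  ψ = [1, 1, 0]  (obs o_3=0)
t=4: δ = [1.536e-04, 1.920e-04, 1.728e-04]  ψ = [0, 1, 0]  (obs o_4=1)
backtrack: best end state = 1; path = [1, 1, 1, 1, 1]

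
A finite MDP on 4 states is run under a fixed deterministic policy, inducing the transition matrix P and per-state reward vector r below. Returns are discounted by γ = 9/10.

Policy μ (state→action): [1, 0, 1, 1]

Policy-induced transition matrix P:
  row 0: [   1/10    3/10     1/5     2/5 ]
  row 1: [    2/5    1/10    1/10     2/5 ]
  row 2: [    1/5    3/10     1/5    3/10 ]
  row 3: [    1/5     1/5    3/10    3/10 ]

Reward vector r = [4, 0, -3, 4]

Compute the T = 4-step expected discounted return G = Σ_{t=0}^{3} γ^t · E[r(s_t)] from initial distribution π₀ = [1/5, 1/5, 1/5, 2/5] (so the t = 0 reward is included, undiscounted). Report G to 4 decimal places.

t=0: π = [0.2000, 0.2000, 0.2000, 0.4000], E[r] = 1.8000, γ^t·E[r] = 1.800000, running G = 1.800000
t=1: π = [0.2200, 0.2200, 0.2200, 0.3400], E[r] = 1.5800, γ^t·E[r] = 1.422000, running G = 3.222000
t=2: π = [0.2220, 0.2220, 0.2120, 0.3440], E[r] = 1.6280, γ^t·E[r] = 1.318680, running G = 4.540680
t=3: π = [0.2222, 0.2212, 0.2122, 0.3444], E[r] = 1.6298, γ^t·E[r] = 1.188124, running G = 5.728804

G = 5.7288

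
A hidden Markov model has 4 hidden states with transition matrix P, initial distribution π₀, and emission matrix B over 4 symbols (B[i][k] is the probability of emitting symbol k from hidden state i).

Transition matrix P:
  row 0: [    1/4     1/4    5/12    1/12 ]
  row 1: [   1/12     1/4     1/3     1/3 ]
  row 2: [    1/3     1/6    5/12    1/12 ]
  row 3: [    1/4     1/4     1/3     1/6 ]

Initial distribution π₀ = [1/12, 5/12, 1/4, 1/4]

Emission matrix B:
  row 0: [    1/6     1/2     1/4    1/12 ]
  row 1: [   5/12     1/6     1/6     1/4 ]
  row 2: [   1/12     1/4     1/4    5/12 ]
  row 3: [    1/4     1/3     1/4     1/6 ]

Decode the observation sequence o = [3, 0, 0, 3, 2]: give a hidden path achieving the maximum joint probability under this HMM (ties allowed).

path = [1, 1, 1, 2, 2]

t=0: δ = [6.944e-03, 1.042e-01, 1.042e-01, 4.167e-02]  (obs o_0=3)
t=1: δ = [5.787e-03, 1.085e-02, 3.617e-03, 8.681e-03]  ψ = [2, 1, 2, 1]  (obs o_1=0)
t=2: δ = [3.617e-04, 1.130e-03, 3.014e-04, 9.042e-04]  ψ = [3, 1, 1, 1]  (obs o_2=0)
t=3: δ = [1.884e-05, 7.064e-05, 1.570e-04, 6.279e-05]  ψ = [3, 1, 1, 1]  (obs o_3=3)
t=4: δ = [1.308e-05, 4.361e-06, 1.635e-05, 5.887e-06]  ψ = [2, 2, 2, 1]  (obs o_4=2)
backtrack: best end state = 2; path = [1, 1, 1, 2, 2]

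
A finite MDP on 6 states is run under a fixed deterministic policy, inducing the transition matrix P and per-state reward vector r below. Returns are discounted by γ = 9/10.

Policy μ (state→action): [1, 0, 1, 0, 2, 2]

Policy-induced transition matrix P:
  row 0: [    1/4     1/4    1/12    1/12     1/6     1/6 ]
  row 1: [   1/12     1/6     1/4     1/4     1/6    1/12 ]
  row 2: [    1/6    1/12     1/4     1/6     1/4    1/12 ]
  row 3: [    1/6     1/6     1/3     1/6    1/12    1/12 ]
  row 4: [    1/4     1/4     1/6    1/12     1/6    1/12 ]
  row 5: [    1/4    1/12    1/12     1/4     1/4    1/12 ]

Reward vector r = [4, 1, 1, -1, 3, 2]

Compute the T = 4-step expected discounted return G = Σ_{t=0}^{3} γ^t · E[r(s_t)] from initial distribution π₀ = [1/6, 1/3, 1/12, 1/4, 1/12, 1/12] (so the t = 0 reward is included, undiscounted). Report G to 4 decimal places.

G = 5.2698

t=0: π = [0.1667, 0.3333, 0.0833, 0.2500, 0.0833, 0.0833], E[r] = 1.2500, γ^t·E[r] = 1.250000, running G = 1.250000
t=1: π = [0.1667, 0.1736, 0.2222, 0.1806, 0.1597, 0.0972], E[r] = 1.5556, γ^t·E[r] = 1.400000, running G = 2.650000
t=2: π = [0.1875, 0.1672, 0.2078, 0.1620, 0.1782, 0.0972], E[r] = 1.6921, γ^t·E[r] = 1.370625, running G = 4.020625
t=3: π = [0.1913, 0.1717, 0.2012, 0.1582, 0.1786, 0.0990], E[r] = 1.7136, γ^t·E[r] = 1.249207, running G = 5.269832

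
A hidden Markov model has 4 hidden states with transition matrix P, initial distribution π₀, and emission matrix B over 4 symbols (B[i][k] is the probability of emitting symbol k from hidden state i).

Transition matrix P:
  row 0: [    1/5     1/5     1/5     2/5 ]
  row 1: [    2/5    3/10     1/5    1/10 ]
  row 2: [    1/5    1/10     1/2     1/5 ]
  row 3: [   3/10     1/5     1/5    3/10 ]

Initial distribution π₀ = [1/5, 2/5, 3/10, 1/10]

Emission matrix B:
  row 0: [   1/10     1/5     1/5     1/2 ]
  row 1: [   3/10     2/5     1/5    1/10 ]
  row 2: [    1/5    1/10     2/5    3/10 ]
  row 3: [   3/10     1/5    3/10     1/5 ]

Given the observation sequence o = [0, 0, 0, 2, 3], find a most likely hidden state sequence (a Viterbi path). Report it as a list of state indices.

path = [2, 2, 2, 2, 2]

t=0: δ = [2.000e-02, 1.200e-01, 6.000e-02, 3.000e-02]  (obs o_0=0)
t=1: δ = [4.800e-03, 1.080e-02, 6.000e-03, 3.600e-03]  ψ = [1, 1, 2, 1]  (obs o_1=0)
t=2: δ = [4.320e-04, 9.720e-04, 6.000e-04, 5.760e-04]  ψ = [1, 1, 2, 0]  (obs o_2=0)
t=3: δ = [7.776e-05, 5.832e-05, 1.200e-04, 5.184e-05]  ψ = [1, 1, 2, 0]  (obs o_3=2)
t=4: δ = [1.200e-05, 1.750e-06, 1.800e-05, 6.221e-06]  ψ = [2, 1, 2, 0]  (obs o_4=3)
backtrack: best end state = 2; path = [2, 2, 2, 2, 2]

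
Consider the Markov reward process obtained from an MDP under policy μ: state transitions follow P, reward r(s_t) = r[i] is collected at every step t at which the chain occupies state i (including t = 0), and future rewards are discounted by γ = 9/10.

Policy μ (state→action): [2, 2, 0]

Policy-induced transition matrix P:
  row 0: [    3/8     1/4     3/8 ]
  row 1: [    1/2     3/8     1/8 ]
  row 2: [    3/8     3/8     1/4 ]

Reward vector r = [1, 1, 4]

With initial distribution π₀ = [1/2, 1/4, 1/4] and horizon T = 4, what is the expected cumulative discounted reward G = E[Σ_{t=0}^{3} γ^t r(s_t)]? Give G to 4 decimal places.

t=0: π = [0.5000, 0.2500, 0.2500], E[r] = 1.7500, γ^t·E[r] = 1.750000, running G = 1.750000
t=1: π = [0.4063, 0.3125, 0.2813], E[r] = 1.8438, γ^t·E[r] = 1.659375, running G = 3.409375
t=2: π = [0.4141, 0.3242, 0.2617], E[r] = 1.7852, γ^t·E[r] = 1.445977, running G = 4.855352
t=3: π = [0.4155, 0.3232, 0.2612], E[r] = 1.7837, γ^t·E[r] = 1.300311, running G = 6.155663

G = 6.1557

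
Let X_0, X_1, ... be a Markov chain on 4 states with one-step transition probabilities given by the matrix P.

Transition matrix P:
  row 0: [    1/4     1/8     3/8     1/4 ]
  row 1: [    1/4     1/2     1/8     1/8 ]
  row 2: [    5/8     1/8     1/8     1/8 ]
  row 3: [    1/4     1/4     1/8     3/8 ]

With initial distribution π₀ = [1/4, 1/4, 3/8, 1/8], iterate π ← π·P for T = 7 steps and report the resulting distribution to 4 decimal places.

π = [0.3276, 0.2442, 0.2069, 0.2213]

t=0: π = [0.2500, 0.2500, 0.3750, 0.1250]
t=1: π = [0.3906, 0.2344, 0.1875, 0.1875]
t=2: π = [0.3203, 0.2363, 0.2227, 0.2207]
t=3: π = [0.3335, 0.2412, 0.2051, 0.2202]
t=4: π = [0.3269, 0.2430, 0.2084, 0.2217]
t=5: π = [0.3281, 0.2438, 0.2067, 0.2213]
t=6: π = [0.3275, 0.2441, 0.2070, 0.2213]
t=7: π = [0.3276, 0.2442, 0.2069, 0.2213]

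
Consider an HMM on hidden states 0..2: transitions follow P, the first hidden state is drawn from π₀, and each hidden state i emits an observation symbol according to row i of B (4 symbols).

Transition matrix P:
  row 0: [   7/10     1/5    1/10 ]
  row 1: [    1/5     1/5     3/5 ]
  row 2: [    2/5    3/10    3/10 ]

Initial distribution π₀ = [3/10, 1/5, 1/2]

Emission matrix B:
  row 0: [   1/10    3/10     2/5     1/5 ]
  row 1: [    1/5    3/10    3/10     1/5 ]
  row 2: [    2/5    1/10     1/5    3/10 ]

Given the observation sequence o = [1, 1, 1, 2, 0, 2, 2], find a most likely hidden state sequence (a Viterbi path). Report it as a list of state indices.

path = [0, 0, 0, 0, 0, 0, 0]

t=0: δ = [9.000e-02, 6.000e-02, 5.000e-02]  (obs o_0=1)
t=1: δ = [1.890e-02, 5.400e-03, 3.600e-03]  ψ = [0, 0, 1]  (obs o_1=1)
t=2: δ = [3.969e-03, 1.134e-03, 3.240e-04]  ψ = [0, 0, 1]  (obs o_2=1)
t=3: δ = [1.111e-03, 2.381e-04, 1.361e-04]  ψ = [0, 0, 1]  (obs o_3=2)
t=4: δ = [7.779e-05, 4.445e-05, 5.715e-05]  ψ = [0, 0, 1]  (obs o_4=0)
t=5: δ = [2.178e-05, 5.144e-06, 5.334e-06]  ψ = [0, 2, 1]  (obs o_5=2)
t=6: δ = [6.099e-06, 1.307e-06, 6.173e-07]  ψ = [0, 0, 1]  (obs o_6=2)
backtrack: best end state = 0; path = [0, 0, 0, 0, 0, 0, 0]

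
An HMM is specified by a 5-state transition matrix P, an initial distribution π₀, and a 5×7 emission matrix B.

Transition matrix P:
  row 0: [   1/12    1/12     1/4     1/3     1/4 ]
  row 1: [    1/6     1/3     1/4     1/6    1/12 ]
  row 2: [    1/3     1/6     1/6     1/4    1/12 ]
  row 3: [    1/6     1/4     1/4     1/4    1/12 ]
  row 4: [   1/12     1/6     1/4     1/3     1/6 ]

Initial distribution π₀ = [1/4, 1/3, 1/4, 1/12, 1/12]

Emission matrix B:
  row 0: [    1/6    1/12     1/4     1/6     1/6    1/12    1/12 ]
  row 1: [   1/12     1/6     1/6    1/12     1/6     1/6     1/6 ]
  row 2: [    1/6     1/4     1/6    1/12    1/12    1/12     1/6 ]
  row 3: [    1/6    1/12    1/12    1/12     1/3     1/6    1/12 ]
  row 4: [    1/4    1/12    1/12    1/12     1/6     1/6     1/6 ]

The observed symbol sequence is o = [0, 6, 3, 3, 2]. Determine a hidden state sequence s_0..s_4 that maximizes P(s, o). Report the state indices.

path = [0, 2, 0, 2, 0]

t=0: δ = [4.167e-02, 2.778e-02, 4.167e-02, 1.389e-02, 2.083e-02]  (obs o_0=0)
t=1: δ = [1.157e-03, 1.543e-03, 1.736e-03, 1.157e-03, 1.736e-03]  ψ = [2, 1, 0, 0, 0]  (obs o_1=6)
t=2: δ = [9.645e-05, 4.287e-05, 3.617e-05, 4.823e-05, 2.411e-05]  ψ = [2, 1, 4, 4, 0]  (obs o_2=3)
t=3: δ = [2.009e-06, 1.191e-06, 2.009e-06, 2.679e-06, 2.009e-06]  ψ = [2, 1, 0, 0, 0]  (obs o_3=3)
t=4: δ = [1.674e-07, 1.116e-07, 1.116e-07, 5.582e-08, 4.186e-08]  ψ = [2, 3, 3, 0, 0]  (obs o_4=2)
backtrack: best end state = 0; path = [0, 2, 0, 2, 0]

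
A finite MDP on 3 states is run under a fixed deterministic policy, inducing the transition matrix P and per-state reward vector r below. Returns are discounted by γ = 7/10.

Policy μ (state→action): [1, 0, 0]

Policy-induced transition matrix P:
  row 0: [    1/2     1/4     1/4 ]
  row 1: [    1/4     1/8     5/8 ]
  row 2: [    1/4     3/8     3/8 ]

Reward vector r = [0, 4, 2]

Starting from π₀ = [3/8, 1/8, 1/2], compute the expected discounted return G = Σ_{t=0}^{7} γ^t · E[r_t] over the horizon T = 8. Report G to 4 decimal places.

t=0: π = [0.3750, 0.1250, 0.5000], E[r] = 1.5000, γ^t·E[r] = 1.500000, running G = 1.500000
t=1: π = [0.3438, 0.2969, 0.3594], E[r] = 1.9063, γ^t·E[r] = 1.334375, running G = 2.834375
t=2: π = [0.3359, 0.2578, 0.4063], E[r] = 1.8438, γ^t·E[r] = 0.903438, running G = 3.737813
t=3: π = [0.3340, 0.2686, 0.3975], E[r] = 1.8691, γ^t·E[r] = 0.641115, running G = 4.378928
t=4: π = [0.3335, 0.2661, 0.4004], E[r] = 1.8652, γ^t·E[r] = 0.447843, running G = 4.826771
t=5: π = [0.3334, 0.2668, 0.3998], E[r] = 1.8668, γ^t·E[r] = 0.313757, running G = 5.140527
t=6: π = [0.3333, 0.2666, 0.4000], E[r] = 1.8666, γ^t·E[r] = 0.219601, running G = 5.360128
t=7: π = [0.3333, 0.2667, 0.4000], E[r] = 1.8667, γ^t·E[r] = 0.153729, running G = 5.513857

G = 5.5139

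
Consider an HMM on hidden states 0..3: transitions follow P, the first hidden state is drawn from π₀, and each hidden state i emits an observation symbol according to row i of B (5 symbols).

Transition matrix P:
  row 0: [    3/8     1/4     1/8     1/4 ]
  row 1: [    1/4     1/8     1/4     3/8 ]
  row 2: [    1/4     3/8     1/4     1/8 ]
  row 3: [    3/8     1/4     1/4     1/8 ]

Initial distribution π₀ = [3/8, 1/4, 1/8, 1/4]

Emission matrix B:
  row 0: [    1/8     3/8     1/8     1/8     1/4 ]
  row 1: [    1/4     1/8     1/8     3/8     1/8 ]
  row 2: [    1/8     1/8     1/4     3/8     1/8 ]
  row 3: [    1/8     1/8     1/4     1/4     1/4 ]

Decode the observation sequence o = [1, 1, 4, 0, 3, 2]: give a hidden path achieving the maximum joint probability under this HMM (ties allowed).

path = [0, 0, 0, 0, 1, 3]

t=0: δ = [1.406e-01, 3.125e-02, 1.562e-02, 3.125e-02]  (obs o_0=1)
t=1: δ = [1.978e-02, 4.395e-03, 2.197e-03, 4.395e-03]  ψ = [0, 0, 0, 0]  (obs o_1=1)
t=2: δ = [1.854e-03, 6.180e-04, 3.090e-04, 1.236e-03]  ψ = [0, 0, 0, 0]  (obs o_2=4)
t=3: δ = [8.690e-05, 1.159e-04, 3.862e-05, 5.794e-05]  ψ = [0, 0, 3, 0]  (obs o_3=0)
t=4: δ = [4.074e-06, 8.147e-06, 1.086e-05, 1.086e-05]  ψ = [0, 0, 1, 1]  (obs o_4=3)
t=5: δ = [5.092e-07, 5.092e-07, 6.789e-07, 7.638e-07]  ψ = [3, 2, 2, 1]  (obs o_5=2)
backtrack: best end state = 3; path = [0, 0, 0, 0, 1, 3]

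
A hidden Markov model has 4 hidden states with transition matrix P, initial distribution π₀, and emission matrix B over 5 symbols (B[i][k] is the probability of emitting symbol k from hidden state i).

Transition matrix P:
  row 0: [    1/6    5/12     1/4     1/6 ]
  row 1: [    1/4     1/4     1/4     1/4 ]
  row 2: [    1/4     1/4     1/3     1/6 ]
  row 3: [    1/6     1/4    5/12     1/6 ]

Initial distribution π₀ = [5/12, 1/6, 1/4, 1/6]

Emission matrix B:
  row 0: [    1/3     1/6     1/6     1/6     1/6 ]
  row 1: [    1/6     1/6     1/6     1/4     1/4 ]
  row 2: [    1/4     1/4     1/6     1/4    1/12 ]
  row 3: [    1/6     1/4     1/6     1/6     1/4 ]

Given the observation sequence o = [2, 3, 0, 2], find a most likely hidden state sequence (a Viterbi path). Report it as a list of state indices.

t=0: δ = [6.944e-02, 2.778e-02, 4.167e-02, 2.778e-02]  (obs o_0=2)
t=1: δ = [1.929e-03, 7.234e-03, 4.340e-03, 1.929e-03]  ψ = [0, 0, 0, 0]  (obs o_1=3)
t=2: δ = [6.028e-04, 3.014e-04, 4.521e-04, 3.014e-04]  ψ = [1, 1, 1, 1]  (obs o_2=0)
t=3: δ = [1.884e-05, 4.186e-05, 2.512e-05, 1.674e-05]  ψ = [2, 0, 0, 0]  (obs o_3=2)
backtrack: best end state = 1; path = [0, 1, 0, 1]

path = [0, 1, 0, 1]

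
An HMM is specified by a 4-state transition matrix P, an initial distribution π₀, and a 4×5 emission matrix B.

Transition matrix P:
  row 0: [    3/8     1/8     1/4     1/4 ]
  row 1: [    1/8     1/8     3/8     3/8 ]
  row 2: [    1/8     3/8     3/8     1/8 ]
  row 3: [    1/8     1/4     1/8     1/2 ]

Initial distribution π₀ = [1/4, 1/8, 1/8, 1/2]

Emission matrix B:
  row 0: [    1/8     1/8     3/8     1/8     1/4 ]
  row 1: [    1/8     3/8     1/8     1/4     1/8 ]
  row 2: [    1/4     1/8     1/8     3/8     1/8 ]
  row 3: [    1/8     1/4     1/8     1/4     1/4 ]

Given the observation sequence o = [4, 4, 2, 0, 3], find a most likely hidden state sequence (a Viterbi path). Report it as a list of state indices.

path = [3, 3, 3, 3, 3]

t=0: δ = [6.250e-02, 1.562e-02, 1.562e-02, 1.250e-01]  (obs o_0=4)
t=1: δ = [5.859e-03, 3.906e-03, 1.953e-03, 1.562e-02]  ψ = [0, 3, 0, 3]  (obs o_1=4)
t=2: δ = [8.240e-04, 4.883e-04, 2.441e-04, 9.766e-04]  ψ = [0, 3, 3, 3]  (obs o_2=2)
t=3: δ = [3.862e-05, 3.052e-05, 5.150e-05, 6.104e-05]  ψ = [0, 3, 0, 3]  (obs o_3=0)
t=4: δ = [1.810e-06, 4.828e-06, 7.242e-06, 7.629e-06]  ψ = [0, 2, 2, 3]  (obs o_4=3)
backtrack: best end state = 3; path = [3, 3, 3, 3, 3]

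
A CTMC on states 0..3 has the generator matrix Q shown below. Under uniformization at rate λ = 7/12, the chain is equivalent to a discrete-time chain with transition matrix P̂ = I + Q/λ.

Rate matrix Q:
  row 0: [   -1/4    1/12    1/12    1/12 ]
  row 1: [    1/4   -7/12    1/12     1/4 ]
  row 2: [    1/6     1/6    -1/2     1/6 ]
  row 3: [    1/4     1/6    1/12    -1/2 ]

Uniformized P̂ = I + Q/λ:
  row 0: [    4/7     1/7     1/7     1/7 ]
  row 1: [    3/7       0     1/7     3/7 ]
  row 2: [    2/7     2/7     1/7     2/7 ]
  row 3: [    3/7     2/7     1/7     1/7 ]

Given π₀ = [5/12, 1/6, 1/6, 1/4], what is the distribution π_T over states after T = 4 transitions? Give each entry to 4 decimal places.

π = [0.4762, 0.1692, 0.1429, 0.2118]

t=0: π = [0.4167, 0.1667, 0.1667, 0.2500]
t=1: π = [0.4643, 0.1786, 0.1429, 0.2143]
t=2: π = [0.4745, 0.1684, 0.1429, 0.2143]
t=3: π = [0.4759, 0.1698, 0.1429, 0.2114]
t=4: π = [0.4762, 0.1692, 0.1429, 0.2118]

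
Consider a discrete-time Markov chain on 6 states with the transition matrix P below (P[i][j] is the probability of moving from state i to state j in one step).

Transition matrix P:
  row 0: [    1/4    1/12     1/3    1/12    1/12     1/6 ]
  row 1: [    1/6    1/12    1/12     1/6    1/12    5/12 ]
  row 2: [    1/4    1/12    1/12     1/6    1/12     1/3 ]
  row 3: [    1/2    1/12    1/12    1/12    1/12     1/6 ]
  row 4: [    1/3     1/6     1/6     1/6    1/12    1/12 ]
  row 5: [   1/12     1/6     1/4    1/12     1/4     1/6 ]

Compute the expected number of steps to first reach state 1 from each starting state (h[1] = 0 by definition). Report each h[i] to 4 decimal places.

h = [9.1702, 0.0000, 9.0566, 9.1986, 8.4995, 8.3037]

First-step conditioning: h[1] = 0; for i ≠ 1, h[i] = 1 + Σ_k P[i][k]·h[k].
  h[0] = 1 + 1/4·h[0] + 1/3·h[2] + 1/12·h[3] + 1/12·h[4] + 1/6·h[5]
  h[2] = 1 + 1/4·h[0] + 1/12·h[2] + 1/6·h[3] + 1/12·h[4] + 1/3·h[5]
  h[3] = 1 + 1/2·h[0] + 1/12·h[2] + 1/12·h[3] + 1/12·h[4] + 1/6·h[5]
  h[4] = 1 + 1/3·h[0] + 1/6·h[2] + 1/6·h[3] + 1/12·h[4] + 1/12·h[5]
  h[5] = 1 + 1/12·h[0] + 1/4·h[2] + 1/12·h[3] + 1/4·h[4] + 1/6·h[5]
Solving the 5×5 linear system over states ≠ 1 gives exactly h = [108456/11827, 0, 107112/11827, 108792/11827, 100524/11827, 98208/11827] (h[1] = 0 is the target).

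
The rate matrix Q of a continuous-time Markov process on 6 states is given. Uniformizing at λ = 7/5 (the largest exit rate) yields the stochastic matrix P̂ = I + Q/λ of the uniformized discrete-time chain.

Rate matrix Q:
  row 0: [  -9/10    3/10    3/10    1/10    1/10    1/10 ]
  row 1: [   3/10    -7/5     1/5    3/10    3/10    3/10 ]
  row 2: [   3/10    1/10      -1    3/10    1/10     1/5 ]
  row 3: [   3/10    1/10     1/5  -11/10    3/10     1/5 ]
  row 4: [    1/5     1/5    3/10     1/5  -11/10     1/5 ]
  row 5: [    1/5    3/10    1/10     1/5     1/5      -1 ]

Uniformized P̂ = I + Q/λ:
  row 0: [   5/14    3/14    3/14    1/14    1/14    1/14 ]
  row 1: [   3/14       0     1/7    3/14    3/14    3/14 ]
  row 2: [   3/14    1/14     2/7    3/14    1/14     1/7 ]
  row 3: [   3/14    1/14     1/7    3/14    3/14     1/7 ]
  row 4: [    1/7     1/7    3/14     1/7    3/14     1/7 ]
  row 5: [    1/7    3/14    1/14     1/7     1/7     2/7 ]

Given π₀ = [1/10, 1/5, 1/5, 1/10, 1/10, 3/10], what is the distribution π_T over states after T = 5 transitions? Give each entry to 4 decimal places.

π = [0.2246, 0.1274, 0.1841, 0.1605, 0.1446, 0.1586]

t=0: π = [0.1000, 0.2000, 0.2000, 0.1000, 0.1000, 0.3000]
t=1: π = [0.2000, 0.1214, 0.1643, 0.1714, 0.1500, 0.1929]
t=2: π = [0.2184, 0.1296, 0.1776, 0.1612, 0.1485, 0.1648]
t=3: π = [0.2231, 0.1275, 0.1827, 0.1607, 0.1460, 0.1601]
t=4: π = [0.2243, 0.1275, 0.1839, 0.1606, 0.1449, 0.1589]
t=5: π = [0.2246, 0.1274, 0.1841, 0.1605, 0.1446, 0.1586]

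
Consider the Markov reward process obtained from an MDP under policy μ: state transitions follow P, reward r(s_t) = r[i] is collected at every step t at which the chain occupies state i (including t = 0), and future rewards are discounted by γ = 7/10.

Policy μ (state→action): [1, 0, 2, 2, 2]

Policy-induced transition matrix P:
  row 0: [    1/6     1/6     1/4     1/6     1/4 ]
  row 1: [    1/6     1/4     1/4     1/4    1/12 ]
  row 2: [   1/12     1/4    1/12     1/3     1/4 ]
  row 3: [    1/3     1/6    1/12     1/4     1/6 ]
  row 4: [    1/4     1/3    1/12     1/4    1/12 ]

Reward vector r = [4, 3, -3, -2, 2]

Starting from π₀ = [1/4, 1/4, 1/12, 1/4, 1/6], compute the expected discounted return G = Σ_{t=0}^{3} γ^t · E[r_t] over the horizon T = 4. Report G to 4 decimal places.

G = 2.6760

t=0: π = [0.2500, 0.2500, 0.0833, 0.2500, 0.1667], E[r] = 1.3333, γ^t·E[r] = 1.333333, running G = 1.333333
t=1: π = [0.2153, 0.2222, 0.1667, 0.2361, 0.1597], E[r] = 0.8750, γ^t·E[r] = 0.612500, running G = 1.945833
t=2: π = [0.2054, 0.2257, 0.1563, 0.2459, 0.1667], E[r] = 0.8715, γ^t·E[r] = 0.427049, running G = 2.372882
t=3: π = [0.2085, 0.2263, 0.1552, 0.2459, 0.1641], E[r] = 0.8838, γ^t·E[r] = 0.303136, running G = 2.676017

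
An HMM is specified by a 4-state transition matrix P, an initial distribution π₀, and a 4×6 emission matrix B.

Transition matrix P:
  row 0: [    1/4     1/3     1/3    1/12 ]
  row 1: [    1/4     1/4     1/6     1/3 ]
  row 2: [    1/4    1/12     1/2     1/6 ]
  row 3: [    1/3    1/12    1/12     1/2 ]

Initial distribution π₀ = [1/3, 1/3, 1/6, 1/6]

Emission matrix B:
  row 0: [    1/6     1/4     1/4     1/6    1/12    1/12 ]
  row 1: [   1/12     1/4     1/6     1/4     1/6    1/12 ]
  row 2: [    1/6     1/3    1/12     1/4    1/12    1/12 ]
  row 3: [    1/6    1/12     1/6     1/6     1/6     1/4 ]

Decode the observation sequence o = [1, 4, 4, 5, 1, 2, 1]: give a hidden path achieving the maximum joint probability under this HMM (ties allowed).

path = [1, 3, 3, 3, 0, 0, 2]

t=0: δ = [8.333e-02, 8.333e-02, 5.556e-02, 1.389e-02]  (obs o_0=1)
t=1: δ = [1.736e-03, 4.630e-03, 2.315e-03, 4.630e-03]  ψ = [0, 0, 0, 1]  (obs o_1=4)
t=2: δ = [1.286e-04, 1.929e-04, 9.645e-05, 3.858e-04]  ψ = [3, 1, 2, 3]  (obs o_2=4)
t=3: δ = [1.072e-05, 4.019e-06, 4.019e-06, 4.823e-05]  ψ = [3, 1, 2, 3]  (obs o_3=5)
t=4: δ = [4.019e-06, 1.005e-06, 1.340e-06, 2.009e-06]  ψ = [3, 3, 3, 3]  (obs o_4=1)
t=5: δ = [2.512e-07, 2.233e-07, 1.116e-07, 1.674e-07]  ψ = [0, 0, 0, 3]  (obs o_5=2)
t=6: δ = [1.570e-08, 2.093e-08, 2.791e-08, 6.977e-09]  ψ = [0, 0, 0, 3]  (obs o_6=1)
backtrack: best end state = 2; path = [1, 3, 3, 3, 0, 0, 2]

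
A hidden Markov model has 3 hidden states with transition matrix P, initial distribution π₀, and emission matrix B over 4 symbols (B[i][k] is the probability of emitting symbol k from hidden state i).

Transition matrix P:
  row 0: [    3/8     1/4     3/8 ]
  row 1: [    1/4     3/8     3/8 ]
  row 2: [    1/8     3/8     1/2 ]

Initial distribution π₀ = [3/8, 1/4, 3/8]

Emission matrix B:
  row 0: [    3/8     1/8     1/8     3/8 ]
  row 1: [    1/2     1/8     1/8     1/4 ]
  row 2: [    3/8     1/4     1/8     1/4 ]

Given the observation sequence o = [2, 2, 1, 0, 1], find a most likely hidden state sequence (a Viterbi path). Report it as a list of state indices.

path = [2, 2, 2, 2, 2]

t=0: δ = [4.688e-02, 3.125e-02, 4.688e-02]  (obs o_0=2)
t=1: δ = [2.197e-03, 2.197e-03, 2.930e-03]  ψ = [0, 2, 2]  (obs o_1=2)
t=2: δ = [1.030e-04, 1.373e-04, 3.662e-04]  ψ = [0, 2, 2]  (obs o_2=1)
t=3: δ = [1.717e-05, 6.866e-05, 6.866e-05]  ψ = [2, 2, 2]  (obs o_3=0)
t=4: δ = [2.146e-06, 3.219e-06, 8.583e-06]  ψ = [1, 1, 2]  (obs o_4=1)
backtrack: best end state = 2; path = [2, 2, 2, 2, 2]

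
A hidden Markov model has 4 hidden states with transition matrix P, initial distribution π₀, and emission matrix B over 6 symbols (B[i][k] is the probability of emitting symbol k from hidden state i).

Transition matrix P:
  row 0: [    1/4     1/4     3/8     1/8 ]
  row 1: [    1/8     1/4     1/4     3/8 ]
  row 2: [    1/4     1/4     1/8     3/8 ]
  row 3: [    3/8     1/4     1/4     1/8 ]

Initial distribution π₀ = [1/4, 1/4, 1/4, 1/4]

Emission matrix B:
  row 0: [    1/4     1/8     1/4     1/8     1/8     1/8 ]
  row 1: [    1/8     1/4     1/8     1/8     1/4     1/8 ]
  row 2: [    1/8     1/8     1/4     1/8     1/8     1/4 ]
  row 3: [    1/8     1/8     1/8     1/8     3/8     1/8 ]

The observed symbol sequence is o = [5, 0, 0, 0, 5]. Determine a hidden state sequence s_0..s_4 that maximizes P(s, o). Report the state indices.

path = [2, 3, 0, 0, 2]

t=0: δ = [3.125e-02, 3.125e-02, 6.250e-02, 3.125e-02]  (obs o_0=5)
t=1: δ = [3.906e-03, 1.953e-03, 1.465e-03, 2.930e-03]  ψ = [2, 2, 0, 2]  (obs o_1=0)
t=2: δ = [2.747e-04, 1.221e-04, 1.831e-04, 9.155e-05]  ψ = [3, 0, 0, 1]  (obs o_2=0)
t=3: δ = [1.717e-05, 8.583e-06, 1.287e-05, 8.583e-06]  ψ = [0, 0, 0, 2]  (obs o_3=0)
t=4: δ = [5.364e-07, 5.364e-07, 1.609e-06, 6.035e-07]  ψ = [0, 0, 0, 2]  (obs o_4=5)
backtrack: best end state = 2; path = [2, 3, 0, 0, 2]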